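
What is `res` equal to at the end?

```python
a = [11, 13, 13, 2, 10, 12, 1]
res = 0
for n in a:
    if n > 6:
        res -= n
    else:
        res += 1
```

n=11: >6, res = 0-11 = -11
n=13: >6, res = (-11)-13 = -24
n=13: >6, res = (-24)-13 = -37
n=2: not >6, res = (-37)+1 = -36
n=10: >6, res = (-36)-10 = -46
n=12: >6, res = (-46)-12 = -58
n=1: not >6, res = (-58)+1 = -57

-57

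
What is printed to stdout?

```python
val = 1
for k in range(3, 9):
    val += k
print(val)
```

k=3: val = 1+3 = 4
k=4: val = 4+4 = 8
k=5: val = 8+5 = 13
k=6: val = 13+6 = 19
k=7: val = 19+7 = 26
k=8: val = 26+8 = 34

34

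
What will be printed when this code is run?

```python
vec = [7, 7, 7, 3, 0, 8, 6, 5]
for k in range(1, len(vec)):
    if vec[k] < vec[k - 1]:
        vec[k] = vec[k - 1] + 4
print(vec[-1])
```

k=1: 7>=7, unchanged → [7, 7, 7, 3, 0, 8, 6, 5]
k=2: 7>=7, unchanged → [7, 7, 7, 3, 0, 8, 6, 5]
k=3: 3<7, vec[3] = 7+4 = 11 → [7, 7, 7, 11, 0, 8, 6, 5]
k=4: 0<11, vec[4] = 11+4 = 15 → [7, 7, 7, 11, 15, 8, 6, 5]
k=5: 8<15, vec[5] = 15+4 = 19 → [7, 7, 7, 11, 15, 19, 6, 5]
k=6: 6<19, vec[6] = 19+4 = 23 → [7, 7, 7, 11, 15, 19, 23, 5]
k=7: 5<23, vec[7] = 23+4 = 27 → [7, 7, 7, 11, 15, 19, 23, 27]

27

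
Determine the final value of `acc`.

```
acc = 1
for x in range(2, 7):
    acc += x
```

x=2: acc = 1+2 = 3
x=3: acc = 3+3 = 6
x=4: acc = 6+4 = 10
x=5: acc = 10+5 = 15
x=6: acc = 15+6 = 21

21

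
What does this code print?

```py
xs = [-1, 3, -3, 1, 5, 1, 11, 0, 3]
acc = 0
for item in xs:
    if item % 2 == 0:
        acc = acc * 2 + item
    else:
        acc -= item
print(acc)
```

item=-1: not even, acc = 0-(-1) = 1
item=3: not even, acc = 1-3 = -2
item=-3: not even, acc = (-2)-(-3) = 1
item=1: not even, acc = 1-1 = 0
item=5: not even, acc = 0-5 = -5
item=1: not even, acc = (-5)-1 = -6
item=11: not even, acc = (-6)-11 = -17
item=0: even, acc = (-17)*2+0 = -34
item=3: not even, acc = (-34)-3 = -37

-37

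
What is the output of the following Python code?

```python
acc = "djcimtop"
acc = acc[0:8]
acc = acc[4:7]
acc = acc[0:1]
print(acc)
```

slice [0:8] → 'djcimtop'
slice [4:7] → 'mto'
slice [0:1] → 'm'

m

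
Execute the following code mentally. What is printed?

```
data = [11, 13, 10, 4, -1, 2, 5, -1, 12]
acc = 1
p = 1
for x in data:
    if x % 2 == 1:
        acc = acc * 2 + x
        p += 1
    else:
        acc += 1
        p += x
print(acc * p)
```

11492

x=11: odd, acc = 1*2+11 = 13; p=2
x=13: odd, acc = 13*2+13 = 39; p=3
x=10: not odd, acc = 39+1 = 40; p=13
x=4: not odd, acc = 40+1 = 41; p=17
x=-1: odd, acc = 41*2+(-1) = 81; p=18
x=2: not odd, acc = 81+1 = 82; p=20
x=5: odd, acc = 82*2+5 = 169; p=21
x=-1: odd, acc = 169*2+(-1) = 337; p=22
x=12: not odd, acc = 337+1 = 338; p=34
acc*p = 338*34 = 11492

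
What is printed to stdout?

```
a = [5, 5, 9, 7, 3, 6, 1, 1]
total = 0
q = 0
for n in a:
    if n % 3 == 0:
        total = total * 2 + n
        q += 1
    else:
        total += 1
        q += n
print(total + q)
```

n=5: not %3==0, total = 0+1 = 1; q=5
n=5: not %3==0, total = 1+1 = 2; q=10
n=9: %3==0, total = 2*2+9 = 13; q=11
n=7: not %3==0, total = 13+1 = 14; q=18
n=3: %3==0, total = 14*2+3 = 31; q=19
n=6: %3==0, total = 31*2+6 = 68; q=20
n=1: not %3==0, total = 68+1 = 69; q=21
n=1: not %3==0, total = 69+1 = 70; q=22
total+q = 70+22 = 92

92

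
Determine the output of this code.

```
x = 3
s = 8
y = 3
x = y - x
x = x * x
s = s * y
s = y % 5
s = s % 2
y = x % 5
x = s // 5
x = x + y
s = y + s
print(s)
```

x = 3-3 = 0
x = 0*0 = 0
s = 8*3 = 24
s = 3%5 = 3
s = 3%2 = 1
y = 0%5 = 0
x = 1//5 = 0
x = 0+0 = 0
s = 0+1 = 1

1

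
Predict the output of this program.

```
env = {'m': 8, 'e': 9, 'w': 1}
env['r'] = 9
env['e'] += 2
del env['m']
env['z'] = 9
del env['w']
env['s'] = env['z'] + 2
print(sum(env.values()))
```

env['r'] = 9 → {'m': 8, 'e': 9, 'w': 1, 'r': 9}
env['e'] = 9+2 = 11 → {'m': 8, 'e': 11, 'w': 1, 'r': 9}
del 'm' → {'e': 11, 'w': 1, 'r': 9}
env['z'] = 9 → {'e': 11, 'w': 1, 'r': 9, 'z': 9}
del 'w' → {'e': 11, 'r': 9, 'z': 9}
env['s'] = env['z']+2 = 11 → {'e': 11, 'r': 9, 'z': 9, 's': 11}
sum of values = 40

40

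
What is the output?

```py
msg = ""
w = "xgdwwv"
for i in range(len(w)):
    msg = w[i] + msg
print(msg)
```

i=0: prepend 'x' → 'x'
i=1: prepend 'g' → 'gx'
i=2: prepend 'd' → 'dgx'
i=3: prepend 'w' → 'wdgx'
i=4: prepend 'w' → 'wwdgx'
i=5: prepend 'v' → 'vwwdgx'

vwwdgx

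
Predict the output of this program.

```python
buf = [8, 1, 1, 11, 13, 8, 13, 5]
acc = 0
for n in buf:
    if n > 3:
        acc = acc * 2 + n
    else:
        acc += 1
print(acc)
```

663

n=8: >3, acc = 0*2+8 = 8
n=1: not >3, acc = 8+1 = 9
n=1: not >3, acc = 9+1 = 10
n=11: >3, acc = 10*2+11 = 31
n=13: >3, acc = 31*2+13 = 75
n=8: >3, acc = 75*2+8 = 158
n=13: >3, acc = 158*2+13 = 329
n=5: >3, acc = 329*2+5 = 663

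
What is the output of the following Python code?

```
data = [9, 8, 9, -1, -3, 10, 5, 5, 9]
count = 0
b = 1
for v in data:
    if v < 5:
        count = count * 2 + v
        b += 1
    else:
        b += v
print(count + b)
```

v=9: not <5; b=10
v=8: not <5; b=18
v=9: not <5; b=27
v=-1: <5, count = 0*2+(-1) = -1; b=28
v=-3: <5, count = (-1)*2+(-3) = -5; b=29
v=10: not <5; b=39
v=5: not <5; b=44
v=5: not <5; b=49
v=9: not <5; b=58
count+b = (-5)+58 = 53

53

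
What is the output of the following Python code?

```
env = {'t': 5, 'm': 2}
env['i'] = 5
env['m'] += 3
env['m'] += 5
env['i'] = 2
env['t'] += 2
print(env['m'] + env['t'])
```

env['i'] = 5 → {'t': 5, 'm': 2, 'i': 5}
env['m'] = 2+3 = 5 → {'t': 5, 'm': 5, 'i': 5}
env['m'] = 5+5 = 10 → {'t': 5, 'm': 10, 'i': 5}
env['i'] = 2 → {'t': 5, 'm': 10, 'i': 2}
env['t'] = 5+2 = 7 → {'t': 7, 'm': 10, 'i': 2}
env['m']+env['t'] = 10+7 = 17

17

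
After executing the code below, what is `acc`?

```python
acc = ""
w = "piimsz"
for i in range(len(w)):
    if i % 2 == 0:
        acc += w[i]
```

'pis'

i=0: add 'p' → 'p'
i=1: skip
i=2: add 'i' → 'pi'
i=3: skip
i=4: add 's' → 'pis'
i=5: skip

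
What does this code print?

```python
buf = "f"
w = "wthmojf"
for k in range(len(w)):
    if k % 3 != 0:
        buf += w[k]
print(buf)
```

k=0: skip
k=1: add 't' → 'ft'
k=2: add 'h' → 'fth'
k=3: skip
k=4: add 'o' → 'ftho'
k=5: add 'j' → 'fthoj'
k=6: skip

fthoj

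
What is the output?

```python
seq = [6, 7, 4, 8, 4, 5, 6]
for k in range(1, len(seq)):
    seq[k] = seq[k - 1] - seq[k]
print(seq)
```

k=1: seq[1] = 6-7 = -1 → [6, -1, 4, 8, 4, 5, 6]
k=2: seq[2] = (-1)-4 = -5 → [6, -1, -5, 8, 4, 5, 6]
k=3: seq[3] = (-5)-8 = -13 → [6, -1, -5, -13, 4, 5, 6]
k=4: seq[4] = (-13)-4 = -17 → [6, -1, -5, -13, -17, 5, 6]
k=5: seq[5] = (-17)-5 = -22 → [6, -1, -5, -13, -17, -22, 6]
k=6: seq[6] = (-22)-6 = -28 → [6, -1, -5, -13, -17, -22, -28]

[6, -1, -5, -13, -17, -22, -28]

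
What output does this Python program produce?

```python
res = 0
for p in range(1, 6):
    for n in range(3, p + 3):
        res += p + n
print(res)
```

120

p=1,n=3: res = 0+4 = 4
p=2,n=3: res = 4+5 = 9
p=2,n=4: res = 9+6 = 15
p=3,n=3: res = 15+6 = 21
p=3,n=4: res = 21+7 = 28
p=3,n=5: res = 28+8 = 36
p=4,n=3: res = 36+7 = 43
p=4,n=4: res = 43+8 = 51
p=4,n=5: res = 51+9 = 60
p=4,n=6: res = 60+10 = 70
p=5,n=3: res = 70+8 = 78
p=5,n=4: res = 78+9 = 87
p=5,n=5: res = 87+10 = 97
p=5,n=6: res = 97+11 = 108
p=5,n=7: res = 108+12 = 120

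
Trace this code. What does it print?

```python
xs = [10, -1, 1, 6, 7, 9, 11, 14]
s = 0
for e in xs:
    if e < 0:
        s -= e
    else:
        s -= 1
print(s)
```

-6

e=10: not <0, s = 0-1 = -1
e=-1: <0, s = (-1)-(-1) = 0
e=1: not <0, s = 0-1 = -1
e=6: not <0, s = (-1)-1 = -2
e=7: not <0, s = (-2)-1 = -3
e=9: not <0, s = (-3)-1 = -4
e=11: not <0, s = (-4)-1 = -5
e=14: not <0, s = (-5)-1 = -6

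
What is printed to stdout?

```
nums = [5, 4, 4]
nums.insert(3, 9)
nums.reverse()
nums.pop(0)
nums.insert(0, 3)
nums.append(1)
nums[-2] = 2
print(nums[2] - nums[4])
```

3

insert 9 at 3 → [5, 4, 4, 9]
reverse → [9, 4, 4, 5]
pop(0) removes 9 → [4, 4, 5]
insert 3 at 0 → [3, 4, 4, 5]
append 1 → [3, 4, 4, 5, 1]
nums[-2] = 2 → [3, 4, 4, 2, 1]
nums[2]-nums[4] = 4-1 = 3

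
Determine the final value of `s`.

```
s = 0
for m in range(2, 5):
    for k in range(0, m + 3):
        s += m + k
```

102

m=2,k=0: s = 0+2 = 2
m=2,k=1: s = 2+3 = 5
m=2,k=2: s = 5+4 = 9
m=2,k=3: s = 9+5 = 14
m=2,k=4: s = 14+6 = 20
m=3,k=0: s = 20+3 = 23
m=3,k=1: s = 23+4 = 27
m=3,k=2: s = 27+5 = 32
m=3,k=3: s = 32+6 = 38
m=3,k=4: s = 38+7 = 45
m=3,k=5: s = 45+8 = 53
m=4,k=0: s = 53+4 = 57
m=4,k=1: s = 57+5 = 62
m=4,k=2: s = 62+6 = 68
m=4,k=3: s = 68+7 = 75
m=4,k=4: s = 75+8 = 83
m=4,k=5: s = 83+9 = 92
m=4,k=6: s = 92+10 = 102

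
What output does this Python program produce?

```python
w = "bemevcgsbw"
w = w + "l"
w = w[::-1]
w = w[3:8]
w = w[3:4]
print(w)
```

+ 'l' → 'bemevcgsbwl'
reverse → 'lwbsgcvemeb'
slice [3:8] → 'sgcve'
slice [3:4] → 'v'

v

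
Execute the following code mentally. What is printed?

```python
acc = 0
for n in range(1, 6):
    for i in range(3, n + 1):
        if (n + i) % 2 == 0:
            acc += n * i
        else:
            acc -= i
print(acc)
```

58

n=3,i=3: even sum, acc = 0+9 = 9
n=4,i=3: odd sum, acc = 9-3 = 6
n=4,i=4: even sum, acc = 6+16 = 22
n=5,i=3: even sum, acc = 22+15 = 37
n=5,i=4: odd sum, acc = 37-4 = 33
n=5,i=5: even sum, acc = 33+25 = 58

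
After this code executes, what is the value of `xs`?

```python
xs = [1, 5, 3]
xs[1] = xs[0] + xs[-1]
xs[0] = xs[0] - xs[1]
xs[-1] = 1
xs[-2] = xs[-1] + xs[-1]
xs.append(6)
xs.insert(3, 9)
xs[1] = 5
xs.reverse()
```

[6, 9, 1, 5, -3]

xs[1] = xs[0]+xs[-1] = 1+3 = 4 → [1, 4, 3]
xs[0] = xs[0]-xs[1] = 1-4 = -3 → [-3, 4, 3]
xs[-1] = 1 → [-3, 4, 1]
xs[-2] = xs[-1]+xs[-1] = 1+1 = 2 → [-3, 2, 1]
append 6 → [-3, 2, 1, 6]
insert 9 at 3 → [-3, 2, 1, 9, 6]
xs[1] = 5 → [-3, 5, 1, 9, 6]
reverse → [6, 9, 1, 5, -3]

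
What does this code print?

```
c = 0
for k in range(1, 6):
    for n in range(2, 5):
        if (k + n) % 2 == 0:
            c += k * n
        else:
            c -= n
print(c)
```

k=1,n=2: odd sum, c = 0-2 = -2
k=1,n=3: even sum, c = (-2)+3 = 1
k=1,n=4: odd sum, c = 1-4 = -3
k=2,n=2: even sum, c = (-3)+4 = 1
k=2,n=3: odd sum, c = 1-3 = -2
k=2,n=4: even sum, c = (-2)+8 = 6
k=3,n=2: odd sum, c = 6-2 = 4
k=3,n=3: even sum, c = 4+9 = 13
k=3,n=4: odd sum, c = 13-4 = 9
k=4,n=2: even sum, c = 9+8 = 17
k=4,n=3: odd sum, c = 17-3 = 14
k=4,n=4: even sum, c = 14+16 = 30
k=5,n=2: odd sum, c = 30-2 = 28
k=5,n=3: even sum, c = 28+15 = 43
k=5,n=4: odd sum, c = 43-4 = 39

39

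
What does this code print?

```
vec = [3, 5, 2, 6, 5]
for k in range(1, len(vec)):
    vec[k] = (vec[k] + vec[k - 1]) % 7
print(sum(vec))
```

k=1: vec[1] = (5+3)%7 = 1 → [3, 1, 2, 6, 5]
k=2: vec[2] = (2+1)%7 = 3 → [3, 1, 3, 6, 5]
k=3: vec[3] = (6+3)%7 = 2 → [3, 1, 3, 2, 5]
k=4: vec[4] = (5+2)%7 = 0 → [3, 1, 3, 2, 0]
sum = 9

9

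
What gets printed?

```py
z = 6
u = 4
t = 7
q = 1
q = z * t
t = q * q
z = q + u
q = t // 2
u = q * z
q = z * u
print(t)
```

q = 6*7 = 42
t = 42*42 = 1764
z = 42+4 = 46
q = 1764//2 = 882
u = 882*46 = 40572
q = 46*40572 = 1866312

1764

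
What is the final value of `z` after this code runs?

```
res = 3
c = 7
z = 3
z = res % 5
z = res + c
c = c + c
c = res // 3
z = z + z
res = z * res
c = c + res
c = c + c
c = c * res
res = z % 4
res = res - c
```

20

z = 3%5 = 3
z = 3+7 = 10
c = 7+7 = 14
c = 3//3 = 1
z = 10+10 = 20
res = 20*3 = 60
c = 1+60 = 61
c = 61+61 = 122
c = 122*60 = 7320
res = 20%4 = 0
res = 0-7320 = -7320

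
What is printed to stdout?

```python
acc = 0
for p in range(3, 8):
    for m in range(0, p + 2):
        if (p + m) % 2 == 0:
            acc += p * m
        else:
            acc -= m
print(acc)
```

202

p=3,m=0: odd sum, acc = 0-0 = 0
p=3,m=1: even sum, acc = 0+3 = 3
p=3,m=2: odd sum, acc = 3-2 = 1
p=3,m=3: even sum, acc = 1+9 = 10
p=3,m=4: odd sum, acc = 10-4 = 6
p=4,m=0: even sum, acc = 6+0 = 6
p=4,m=1: odd sum, acc = 6-1 = 5
p=4,m=2: even sum, acc = 5+8 = 13
p=4,m=3: odd sum, acc = 13-3 = 10
p=4,m=4: even sum, acc = 10+16 = 26
p=4,m=5: odd sum, acc = 26-5 = 21
p=5,m=0: odd sum, acc = 21-0 = 21
p=5,m=1: even sum, acc = 21+5 = 26
p=5,m=2: odd sum, acc = 26-2 = 24
p=5,m=3: even sum, acc = 24+15 = 39
p=5,m=4: odd sum, acc = 39-4 = 35
p=5,m=5: even sum, acc = 35+25 = 60
p=5,m=6: odd sum, acc = 60-6 = 54
p=6,m=0: even sum, acc = 54+0 = 54
p=6,m=1: odd sum, acc = 54-1 = 53
p=6,m=2: even sum, acc = 53+12 = 65
p=6,m=3: odd sum, acc = 65-3 = 62
p=6,m=4: even sum, acc = 62+24 = 86
p=6,m=5: odd sum, acc = 86-5 = 81
p=6,m=6: even sum, acc = 81+36 = 117
p=6,m=7: odd sum, acc = 117-7 = 110
p=7,m=0: odd sum, acc = 110-0 = 110
p=7,m=1: even sum, acc = 110+7 = 117
p=7,m=2: odd sum, acc = 117-2 = 115
p=7,m=3: even sum, acc = 115+21 = 136
p=7,m=4: odd sum, acc = 136-4 = 132
p=7,m=5: even sum, acc = 132+35 = 167
p=7,m=6: odd sum, acc = 167-6 = 161
p=7,m=7: even sum, acc = 161+49 = 210
p=7,m=8: odd sum, acc = 210-8 = 202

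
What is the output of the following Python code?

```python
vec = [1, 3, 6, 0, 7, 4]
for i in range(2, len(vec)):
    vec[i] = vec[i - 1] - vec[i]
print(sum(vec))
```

i=2: vec[2] = 3-6 = -3 → [1, 3, -3, 0, 7, 4]
i=3: vec[3] = (-3)-0 = -3 → [1, 3, -3, -3, 7, 4]
i=4: vec[4] = (-3)-7 = -10 → [1, 3, -3, -3, -10, 4]
i=5: vec[5] = (-10)-4 = -14 → [1, 3, -3, -3, -10, -14]
sum = -26

-26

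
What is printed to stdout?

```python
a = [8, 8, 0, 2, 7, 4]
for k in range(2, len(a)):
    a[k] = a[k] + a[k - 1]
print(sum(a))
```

k=2: a[2] = 0+8 = 8 → [8, 8, 8, 2, 7, 4]
k=3: a[3] = 2+8 = 10 → [8, 8, 8, 10, 7, 4]
k=4: a[4] = 7+10 = 17 → [8, 8, 8, 10, 17, 4]
k=5: a[5] = 4+17 = 21 → [8, 8, 8, 10, 17, 21]
sum = 72

72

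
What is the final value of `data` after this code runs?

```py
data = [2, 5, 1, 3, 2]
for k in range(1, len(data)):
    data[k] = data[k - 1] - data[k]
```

k=1: data[1] = 2-5 = -3 → [2, -3, 1, 3, 2]
k=2: data[2] = (-3)-1 = -4 → [2, -3, -4, 3, 2]
k=3: data[3] = (-4)-3 = -7 → [2, -3, -4, -7, 2]
k=4: data[4] = (-7)-2 = -9 → [2, -3, -4, -7, -9]

[2, -3, -4, -7, -9]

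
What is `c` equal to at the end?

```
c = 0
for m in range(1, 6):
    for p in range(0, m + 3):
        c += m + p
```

180

m=1,p=0: c = 0+1 = 1
m=1,p=1: c = 1+2 = 3
m=1,p=2: c = 3+3 = 6
m=1,p=3: c = 6+4 = 10
m=2,p=0: c = 10+2 = 12
m=2,p=1: c = 12+3 = 15
m=2,p=2: c = 15+4 = 19
m=2,p=3: c = 19+5 = 24
m=2,p=4: c = 24+6 = 30
m=3,p=0: c = 30+3 = 33
m=3,p=1: c = 33+4 = 37
m=3,p=2: c = 37+5 = 42
m=3,p=3: c = 42+6 = 48
m=3,p=4: c = 48+7 = 55
m=3,p=5: c = 55+8 = 63
m=4,p=0: c = 63+4 = 67
m=4,p=1: c = 67+5 = 72
m=4,p=2: c = 72+6 = 78
m=4,p=3: c = 78+7 = 85
m=4,p=4: c = 85+8 = 93
m=4,p=5: c = 93+9 = 102
m=4,p=6: c = 102+10 = 112
m=5,p=0: c = 112+5 = 117
m=5,p=1: c = 117+6 = 123
m=5,p=2: c = 123+7 = 130
m=5,p=3: c = 130+8 = 138
m=5,p=4: c = 138+9 = 147
m=5,p=5: c = 147+10 = 157
m=5,p=6: c = 157+11 = 168
m=5,p=7: c = 168+12 = 180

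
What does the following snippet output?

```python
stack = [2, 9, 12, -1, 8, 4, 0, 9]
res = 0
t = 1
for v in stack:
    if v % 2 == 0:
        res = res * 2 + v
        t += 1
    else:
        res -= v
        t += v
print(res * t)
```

v=2: even, res = 0*2+2 = 2; t=2
v=9: not even, res = 2-9 = -7; t=11
v=12: even, res = (-7)*2+12 = -2; t=12
v=-1: not even, res = (-2)-(-1) = -1; t=11
v=8: even, res = (-1)*2+8 = 6; t=12
v=4: even, res = 6*2+4 = 16; t=13
v=0: even, res = 16*2+0 = 32; t=14
v=9: not even, res = 32-9 = 23; t=23
res*t = 23*23 = 529

529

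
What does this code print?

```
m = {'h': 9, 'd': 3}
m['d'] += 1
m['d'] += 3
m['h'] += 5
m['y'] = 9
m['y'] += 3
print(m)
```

{'h': 14, 'd': 7, 'y': 12}

m['d'] = 3+1 = 4 → {'h': 9, 'd': 4}
m['d'] = 4+3 = 7 → {'h': 9, 'd': 7}
m['h'] = 9+5 = 14 → {'h': 14, 'd': 7}
m['y'] = 9 → {'h': 14, 'd': 7, 'y': 9}
m['y'] = 9+3 = 12 → {'h': 14, 'd': 7, 'y': 12}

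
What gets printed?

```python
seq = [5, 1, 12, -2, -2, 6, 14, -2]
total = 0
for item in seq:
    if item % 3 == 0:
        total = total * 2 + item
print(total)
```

item=5: not %3==0
item=1: not %3==0
item=12: %3==0, total = 0*2+12 = 12
item=-2: not %3==0
item=-2: not %3==0
item=6: %3==0, total = 12*2+6 = 30
item=14: not %3==0
item=-2: not %3==0

30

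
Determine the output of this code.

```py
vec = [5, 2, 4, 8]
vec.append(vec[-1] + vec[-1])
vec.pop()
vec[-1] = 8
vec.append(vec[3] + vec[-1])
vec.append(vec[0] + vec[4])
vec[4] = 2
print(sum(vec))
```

append vec[-1]+vec[-1] = 8+8 = 16 → [5, 2, 4, 8, 16]
pop() removes 16 → [5, 2, 4, 8]
vec[-1] = 8 → [5, 2, 4, 8]
append vec[3]+vec[-1] = 8+8 = 16 → [5, 2, 4, 8, 16]
append vec[0]+vec[4] = 5+16 = 21 → [5, 2, 4, 8, 16, 21]
vec[4] = 2 → [5, 2, 4, 8, 2, 21]
sum = 42

42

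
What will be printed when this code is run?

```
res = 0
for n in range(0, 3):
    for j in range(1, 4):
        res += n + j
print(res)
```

27

n=0,j=1: res = 0+1 = 1
n=0,j=2: res = 1+2 = 3
n=0,j=3: res = 3+3 = 6
n=1,j=1: res = 6+2 = 8
n=1,j=2: res = 8+3 = 11
n=1,j=3: res = 11+4 = 15
n=2,j=1: res = 15+3 = 18
n=2,j=2: res = 18+4 = 22
n=2,j=3: res = 22+5 = 27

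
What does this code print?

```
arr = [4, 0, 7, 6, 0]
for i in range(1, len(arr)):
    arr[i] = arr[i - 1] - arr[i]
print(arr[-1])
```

-9

i=1: arr[1] = 4-0 = 4 → [4, 4, 7, 6, 0]
i=2: arr[2] = 4-7 = -3 → [4, 4, -3, 6, 0]
i=3: arr[3] = (-3)-6 = -9 → [4, 4, -3, -9, 0]
i=4: arr[4] = (-9)-0 = -9 → [4, 4, -3, -9, -9]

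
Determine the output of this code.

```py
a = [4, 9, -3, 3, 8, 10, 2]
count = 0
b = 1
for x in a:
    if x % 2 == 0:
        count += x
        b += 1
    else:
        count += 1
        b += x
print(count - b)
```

13

x=4: even, count = 0+4 = 4; b=2
x=9: not even, count = 4+1 = 5; b=11
x=-3: not even, count = 5+1 = 6; b=8
x=3: not even, count = 6+1 = 7; b=11
x=8: even, count = 7+8 = 15; b=12
x=10: even, count = 15+10 = 25; b=13
x=2: even, count = 25+2 = 27; b=14
count-b = 27-14 = 13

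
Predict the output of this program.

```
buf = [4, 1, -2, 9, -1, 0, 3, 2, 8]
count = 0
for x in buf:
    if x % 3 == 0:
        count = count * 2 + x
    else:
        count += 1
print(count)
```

x=4: not %3==0, count = 0+1 = 1
x=1: not %3==0, count = 1+1 = 2
x=-2: not %3==0, count = 2+1 = 3
x=9: %3==0, count = 3*2+9 = 15
x=-1: not %3==0, count = 15+1 = 16
x=0: %3==0, count = 16*2+0 = 32
x=3: %3==0, count = 32*2+3 = 67
x=2: not %3==0, count = 67+1 = 68
x=8: not %3==0, count = 68+1 = 69

69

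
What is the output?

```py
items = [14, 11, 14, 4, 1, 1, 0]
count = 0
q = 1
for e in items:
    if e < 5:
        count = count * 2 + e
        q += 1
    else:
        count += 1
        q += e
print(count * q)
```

e=14: not <5, count = 0+1 = 1; q=15
e=11: not <5, count = 1+1 = 2; q=26
e=14: not <5, count = 2+1 = 3; q=40
e=4: <5, count = 3*2+4 = 10; q=41
e=1: <5, count = 10*2+1 = 21; q=42
e=1: <5, count = 21*2+1 = 43; q=43
e=0: <5, count = 43*2+0 = 86; q=44
count*q = 86*44 = 3784

3784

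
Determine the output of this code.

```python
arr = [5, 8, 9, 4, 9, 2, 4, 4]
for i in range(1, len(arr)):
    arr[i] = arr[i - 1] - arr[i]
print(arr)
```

i=1: arr[1] = 5-8 = -3 → [5, -3, 9, 4, 9, 2, 4, 4]
i=2: arr[2] = (-3)-9 = -12 → [5, -3, -12, 4, 9, 2, 4, 4]
i=3: arr[3] = (-12)-4 = -16 → [5, -3, -12, -16, 9, 2, 4, 4]
i=4: arr[4] = (-16)-9 = -25 → [5, -3, -12, -16, -25, 2, 4, 4]
i=5: arr[5] = (-25)-2 = -27 → [5, -3, -12, -16, -25, -27, 4, 4]
i=6: arr[6] = (-27)-4 = -31 → [5, -3, -12, -16, -25, -27, -31, 4]
i=7: arr[7] = (-31)-4 = -35 → [5, -3, -12, -16, -25, -27, -31, -35]

[5, -3, -12, -16, -25, -27, -31, -35]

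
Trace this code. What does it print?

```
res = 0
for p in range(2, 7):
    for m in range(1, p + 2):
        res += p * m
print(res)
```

375

p=2,m=1: res = 0+2 = 2
p=2,m=2: res = 2+4 = 6
p=2,m=3: res = 6+6 = 12
p=3,m=1: res = 12+3 = 15
p=3,m=2: res = 15+6 = 21
p=3,m=3: res = 21+9 = 30
p=3,m=4: res = 30+12 = 42
p=4,m=1: res = 42+4 = 46
p=4,m=2: res = 46+8 = 54
p=4,m=3: res = 54+12 = 66
p=4,m=4: res = 66+16 = 82
p=4,m=5: res = 82+20 = 102
p=5,m=1: res = 102+5 = 107
p=5,m=2: res = 107+10 = 117
p=5,m=3: res = 117+15 = 132
p=5,m=4: res = 132+20 = 152
p=5,m=5: res = 152+25 = 177
p=5,m=6: res = 177+30 = 207
p=6,m=1: res = 207+6 = 213
p=6,m=2: res = 213+12 = 225
p=6,m=3: res = 225+18 = 243
p=6,m=4: res = 243+24 = 267
p=6,m=5: res = 267+30 = 297
p=6,m=6: res = 297+36 = 333
p=6,m=7: res = 333+42 = 375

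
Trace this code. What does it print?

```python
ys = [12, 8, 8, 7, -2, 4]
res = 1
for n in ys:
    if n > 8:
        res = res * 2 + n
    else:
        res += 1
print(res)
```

19

n=12: >8, res = 1*2+12 = 14
n=8: not >8, res = 14+1 = 15
n=8: not >8, res = 15+1 = 16
n=7: not >8, res = 16+1 = 17
n=-2: not >8, res = 17+1 = 18
n=4: not >8, res = 18+1 = 19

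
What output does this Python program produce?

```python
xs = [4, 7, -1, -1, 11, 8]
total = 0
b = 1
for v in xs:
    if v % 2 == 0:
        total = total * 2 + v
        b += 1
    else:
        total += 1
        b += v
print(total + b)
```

43

v=4: even, total = 0*2+4 = 4; b=2
v=7: not even, total = 4+1 = 5; b=9
v=-1: not even, total = 5+1 = 6; b=8
v=-1: not even, total = 6+1 = 7; b=7
v=11: not even, total = 7+1 = 8; b=18
v=8: even, total = 8*2+8 = 24; b=19
total+b = 24+19 = 43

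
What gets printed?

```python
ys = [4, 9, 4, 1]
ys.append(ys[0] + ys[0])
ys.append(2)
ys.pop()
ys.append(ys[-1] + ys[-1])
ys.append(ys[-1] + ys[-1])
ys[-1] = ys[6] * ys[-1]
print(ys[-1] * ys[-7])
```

append ys[0]+ys[0] = 4+4 = 8 → [4, 9, 4, 1, 8]
append 2 → [4, 9, 4, 1, 8, 2]
pop() removes 2 → [4, 9, 4, 1, 8]
append ys[-1]+ys[-1] = 8+8 = 16 → [4, 9, 4, 1, 8, 16]
append ys[-1]+ys[-1] = 16+16 = 32 → [4, 9, 4, 1, 8, 16, 32]
ys[-1] = ys[6]*ys[-1] = 32*32 = 1024 → [4, 9, 4, 1, 8, 16, 1024]
ys[-1]*ys[-7] = 1024*4 = 4096

4096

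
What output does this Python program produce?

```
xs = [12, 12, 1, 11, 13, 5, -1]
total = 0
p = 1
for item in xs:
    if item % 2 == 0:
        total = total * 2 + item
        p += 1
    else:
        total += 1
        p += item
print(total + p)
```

73

item=12: even, total = 0*2+12 = 12; p=2
item=12: even, total = 12*2+12 = 36; p=3
item=1: not even, total = 36+1 = 37; p=4
item=11: not even, total = 37+1 = 38; p=15
item=13: not even, total = 38+1 = 39; p=28
item=5: not even, total = 39+1 = 40; p=33
item=-1: not even, total = 40+1 = 41; p=32
total+p = 41+32 = 73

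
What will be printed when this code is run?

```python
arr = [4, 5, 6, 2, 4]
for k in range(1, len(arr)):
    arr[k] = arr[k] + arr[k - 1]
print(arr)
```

[4, 9, 15, 17, 21]

k=1: arr[1] = 5+4 = 9 → [4, 9, 6, 2, 4]
k=2: arr[2] = 6+9 = 15 → [4, 9, 15, 2, 4]
k=3: arr[3] = 2+15 = 17 → [4, 9, 15, 17, 4]
k=4: arr[4] = 4+17 = 21 → [4, 9, 15, 17, 21]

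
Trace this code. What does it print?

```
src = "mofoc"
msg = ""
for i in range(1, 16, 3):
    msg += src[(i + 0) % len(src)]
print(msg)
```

ocfmo

i=1: add src[1]='o' → 'o'
i=4: add src[4]='c' → 'oc'
i=7: add src[2]='f' → 'ocf'
i=10: add src[0]='m' → 'ocfm'
i=13: add src[3]='o' → 'ocfmo'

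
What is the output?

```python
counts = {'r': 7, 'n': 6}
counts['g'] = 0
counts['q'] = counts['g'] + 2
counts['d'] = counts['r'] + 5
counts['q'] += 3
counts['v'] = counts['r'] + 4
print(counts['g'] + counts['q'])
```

5

counts['g'] = 0 → {'r': 7, 'n': 6, 'g': 0}
counts['q'] = counts['g']+2 = 2 → {'r': 7, 'n': 6, 'g': 0, 'q': 2}
counts['d'] = counts['r']+5 = 12 → {'r': 7, 'n': 6, 'g': 0, 'q': 2, 'd': 12}
counts['q'] = 2+3 = 5 → {'r': 7, 'n': 6, 'g': 0, 'q': 5, 'd': 12}
counts['v'] = counts['r']+4 = 11 → {'r': 7, 'n': 6, 'g': 0, 'q': 5, 'd': 12, 'v': 11}
counts['g']+counts['q'] = 0+5 = 5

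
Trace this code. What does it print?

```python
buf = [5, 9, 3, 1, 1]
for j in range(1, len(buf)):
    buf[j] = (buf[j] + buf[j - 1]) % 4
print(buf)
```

j=1: buf[1] = (9+5)%4 = 2 → [5, 2, 3, 1, 1]
j=2: buf[2] = (3+2)%4 = 1 → [5, 2, 1, 1, 1]
j=3: buf[3] = (1+1)%4 = 2 → [5, 2, 1, 2, 1]
j=4: buf[4] = (1+2)%4 = 3 → [5, 2, 1, 2, 3]

[5, 2, 1, 2, 3]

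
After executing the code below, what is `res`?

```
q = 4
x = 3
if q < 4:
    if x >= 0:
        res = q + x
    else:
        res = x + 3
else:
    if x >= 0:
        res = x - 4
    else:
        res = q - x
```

q=4, x=3
q < 4 is False; x >= 0 is True
→ res = x - 4 = -1

-1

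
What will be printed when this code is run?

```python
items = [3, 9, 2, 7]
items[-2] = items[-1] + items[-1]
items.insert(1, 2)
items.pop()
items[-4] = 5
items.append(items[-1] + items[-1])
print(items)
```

[5, 2, 9, 14, 28]

items[-2] = items[-1]+items[-1] = 7+7 = 14 → [3, 9, 14, 7]
insert 2 at 1 → [3, 2, 9, 14, 7]
pop() removes 7 → [3, 2, 9, 14]
items[-4] = 5 → [5, 2, 9, 14]
append items[-1]+items[-1] = 14+14 = 28 → [5, 2, 9, 14, 28]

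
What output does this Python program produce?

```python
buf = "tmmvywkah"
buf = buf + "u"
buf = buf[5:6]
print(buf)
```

+ 'u' → 'tmmvywkahu'
slice [5:6] → 'w'

w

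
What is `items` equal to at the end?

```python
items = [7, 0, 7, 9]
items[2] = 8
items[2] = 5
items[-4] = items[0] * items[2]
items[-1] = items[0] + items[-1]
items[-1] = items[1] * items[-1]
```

items[2] = 8 → [7, 0, 8, 9]
items[2] = 5 → [7, 0, 5, 9]
items[-4] = items[0]*items[2] = 7*5 = 35 → [35, 0, 5, 9]
items[-1] = items[0]+items[-1] = 35+9 = 44 → [35, 0, 5, 44]
items[-1] = items[1]*items[-1] = 0*44 = 0 → [35, 0, 5, 0]

[35, 0, 5, 0]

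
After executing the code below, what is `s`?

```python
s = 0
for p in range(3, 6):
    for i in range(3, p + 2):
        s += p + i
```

75

p=3,i=3: s = 0+6 = 6
p=3,i=4: s = 6+7 = 13
p=4,i=3: s = 13+7 = 20
p=4,i=4: s = 20+8 = 28
p=4,i=5: s = 28+9 = 37
p=5,i=3: s = 37+8 = 45
p=5,i=4: s = 45+9 = 54
p=5,i=5: s = 54+10 = 64
p=5,i=6: s = 64+11 = 75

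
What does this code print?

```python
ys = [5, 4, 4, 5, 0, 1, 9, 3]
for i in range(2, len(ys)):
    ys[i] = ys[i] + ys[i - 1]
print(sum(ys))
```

106

i=2: ys[2] = 4+4 = 8 → [5, 4, 8, 5, 0, 1, 9, 3]
i=3: ys[3] = 5+8 = 13 → [5, 4, 8, 13, 0, 1, 9, 3]
i=4: ys[4] = 0+13 = 13 → [5, 4, 8, 13, 13, 1, 9, 3]
i=5: ys[5] = 1+13 = 14 → [5, 4, 8, 13, 13, 14, 9, 3]
i=6: ys[6] = 9+14 = 23 → [5, 4, 8, 13, 13, 14, 23, 3]
i=7: ys[7] = 3+23 = 26 → [5, 4, 8, 13, 13, 14, 23, 26]
sum = 106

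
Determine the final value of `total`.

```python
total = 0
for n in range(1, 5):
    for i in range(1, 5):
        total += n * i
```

100

n=1,i=1: total = 0+1 = 1
n=1,i=2: total = 1+2 = 3
n=1,i=3: total = 3+3 = 6
n=1,i=4: total = 6+4 = 10
n=2,i=1: total = 10+2 = 12
n=2,i=2: total = 12+4 = 16
n=2,i=3: total = 16+6 = 22
n=2,i=4: total = 22+8 = 30
n=3,i=1: total = 30+3 = 33
n=3,i=2: total = 33+6 = 39
n=3,i=3: total = 39+9 = 48
n=3,i=4: total = 48+12 = 60
n=4,i=1: total = 60+4 = 64
n=4,i=2: total = 64+8 = 72
n=4,i=3: total = 72+12 = 84
n=4,i=4: total = 84+16 = 100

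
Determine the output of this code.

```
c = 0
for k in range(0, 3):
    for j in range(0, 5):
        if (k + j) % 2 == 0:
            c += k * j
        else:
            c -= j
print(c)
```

k=0,j=0: even sum, c = 0+0 = 0
k=0,j=1: odd sum, c = 0-1 = -1
k=0,j=2: even sum, c = (-1)+0 = -1
k=0,j=3: odd sum, c = (-1)-3 = -4
k=0,j=4: even sum, c = (-4)+0 = -4
k=1,j=0: odd sum, c = (-4)-0 = -4
k=1,j=1: even sum, c = (-4)+1 = -3
k=1,j=2: odd sum, c = (-3)-2 = -5
k=1,j=3: even sum, c = (-5)+3 = -2
k=1,j=4: odd sum, c = (-2)-4 = -6
k=2,j=0: even sum, c = (-6)+0 = -6
k=2,j=1: odd sum, c = (-6)-1 = -7
k=2,j=2: even sum, c = (-7)+4 = -3
k=2,j=3: odd sum, c = (-3)-3 = -6
k=2,j=4: even sum, c = (-6)+8 = 2

2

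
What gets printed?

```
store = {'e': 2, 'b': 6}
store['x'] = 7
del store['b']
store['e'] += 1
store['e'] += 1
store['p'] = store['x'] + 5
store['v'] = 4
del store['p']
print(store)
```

store['x'] = 7 → {'e': 2, 'b': 6, 'x': 7}
del 'b' → {'e': 2, 'x': 7}
store['e'] = 2+1 = 3 → {'e': 3, 'x': 7}
store['e'] = 3+1 = 4 → {'e': 4, 'x': 7}
store['p'] = store['x']+5 = 12 → {'e': 4, 'x': 7, 'p': 12}
store['v'] = 4 → {'e': 4, 'x': 7, 'p': 12, 'v': 4}
del 'p' → {'e': 4, 'x': 7, 'v': 4}

{'e': 4, 'x': 7, 'v': 4}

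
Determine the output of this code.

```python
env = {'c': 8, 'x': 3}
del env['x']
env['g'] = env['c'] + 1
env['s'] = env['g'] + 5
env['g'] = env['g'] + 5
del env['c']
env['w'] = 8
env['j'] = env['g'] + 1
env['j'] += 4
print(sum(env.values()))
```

del 'x' → {'c': 8}
env['g'] = env['c']+1 = 9 → {'c': 8, 'g': 9}
env['s'] = env['g']+5 = 14 → {'c': 8, 'g': 9, 's': 14}
env['g'] = env['g']+5 = 14 → {'c': 8, 'g': 14, 's': 14}
del 'c' → {'g': 14, 's': 14}
env['w'] = 8 → {'g': 14, 's': 14, 'w': 8}
env['j'] = env['g']+1 = 15 → {'g': 14, 's': 14, 'w': 8, 'j': 15}
env['j'] = 15+4 = 19 → {'g': 14, 's': 14, 'w': 8, 'j': 19}
sum of values = 55

55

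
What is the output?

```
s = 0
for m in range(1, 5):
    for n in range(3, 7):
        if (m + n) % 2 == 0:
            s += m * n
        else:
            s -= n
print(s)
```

56

m=1,n=3: even sum, s = 0+3 = 3
m=1,n=4: odd sum, s = 3-4 = -1
m=1,n=5: even sum, s = (-1)+5 = 4
m=1,n=6: odd sum, s = 4-6 = -2
m=2,n=3: odd sum, s = (-2)-3 = -5
m=2,n=4: even sum, s = (-5)+8 = 3
m=2,n=5: odd sum, s = 3-5 = -2
m=2,n=6: even sum, s = (-2)+12 = 10
m=3,n=3: even sum, s = 10+9 = 19
m=3,n=4: odd sum, s = 19-4 = 15
m=3,n=5: even sum, s = 15+15 = 30
m=3,n=6: odd sum, s = 30-6 = 24
m=4,n=3: odd sum, s = 24-3 = 21
m=4,n=4: even sum, s = 21+16 = 37
m=4,n=5: odd sum, s = 37-5 = 32
m=4,n=6: even sum, s = 32+24 = 56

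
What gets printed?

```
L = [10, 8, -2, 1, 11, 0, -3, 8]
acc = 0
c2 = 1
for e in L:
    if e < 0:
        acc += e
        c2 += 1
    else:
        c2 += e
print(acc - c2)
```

-46

e=10: not <0; c2=11
e=8: not <0; c2=19
e=-2: <0, acc = 0+(-2) = -2; c2=20
e=1: not <0; c2=21
e=11: not <0; c2=32
e=0: not <0; c2=32
e=-3: <0, acc = (-2)+(-3) = -5; c2=33
e=8: not <0; c2=41
acc-c2 = (-5)-41 = -46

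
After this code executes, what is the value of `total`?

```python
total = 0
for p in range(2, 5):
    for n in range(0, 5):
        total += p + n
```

75

p=2,n=0: total = 0+2 = 2
p=2,n=1: total = 2+3 = 5
p=2,n=2: total = 5+4 = 9
p=2,n=3: total = 9+5 = 14
p=2,n=4: total = 14+6 = 20
p=3,n=0: total = 20+3 = 23
p=3,n=1: total = 23+4 = 27
p=3,n=2: total = 27+5 = 32
p=3,n=3: total = 32+6 = 38
p=3,n=4: total = 38+7 = 45
p=4,n=0: total = 45+4 = 49
p=4,n=1: total = 49+5 = 54
p=4,n=2: total = 54+6 = 60
p=4,n=3: total = 60+7 = 67
p=4,n=4: total = 67+8 = 75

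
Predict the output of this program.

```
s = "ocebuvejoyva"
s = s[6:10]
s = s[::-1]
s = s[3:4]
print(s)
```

slice [6:10] → 'ejoy'
reverse → 'yoje'
slice [3:4] → 'e'

e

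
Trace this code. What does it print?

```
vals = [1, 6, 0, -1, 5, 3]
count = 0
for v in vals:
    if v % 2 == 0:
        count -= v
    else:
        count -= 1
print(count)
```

-10

v=1: not even, count = 0-1 = -1
v=6: even, count = (-1)-6 = -7
v=0: even, count = (-7)-0 = -7
v=-1: not even, count = (-7)-1 = -8
v=5: not even, count = (-8)-1 = -9
v=3: not even, count = (-9)-1 = -10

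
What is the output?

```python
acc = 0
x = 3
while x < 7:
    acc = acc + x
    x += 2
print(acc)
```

8

x=3: acc = 0+3 = 3
x=5: acc = 3+5 = 8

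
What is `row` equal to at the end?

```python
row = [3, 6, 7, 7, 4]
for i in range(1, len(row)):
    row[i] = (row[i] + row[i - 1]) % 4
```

[3, 1, 0, 3, 3]

i=1: row[1] = (6+3)%4 = 1 → [3, 1, 7, 7, 4]
i=2: row[2] = (7+1)%4 = 0 → [3, 1, 0, 7, 4]
i=3: row[3] = (7+0)%4 = 3 → [3, 1, 0, 3, 4]
i=4: row[4] = (4+3)%4 = 3 → [3, 1, 0, 3, 3]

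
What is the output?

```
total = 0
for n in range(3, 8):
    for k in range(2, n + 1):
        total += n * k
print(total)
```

430

n=3,k=2: total = 0+6 = 6
n=3,k=3: total = 6+9 = 15
n=4,k=2: total = 15+8 = 23
n=4,k=3: total = 23+12 = 35
n=4,k=4: total = 35+16 = 51
n=5,k=2: total = 51+10 = 61
n=5,k=3: total = 61+15 = 76
n=5,k=4: total = 76+20 = 96
n=5,k=5: total = 96+25 = 121
n=6,k=2: total = 121+12 = 133
n=6,k=3: total = 133+18 = 151
n=6,k=4: total = 151+24 = 175
n=6,k=5: total = 175+30 = 205
n=6,k=6: total = 205+36 = 241
n=7,k=2: total = 241+14 = 255
n=7,k=3: total = 255+21 = 276
n=7,k=4: total = 276+28 = 304
n=7,k=5: total = 304+35 = 339
n=7,k=6: total = 339+42 = 381
n=7,k=7: total = 381+49 = 430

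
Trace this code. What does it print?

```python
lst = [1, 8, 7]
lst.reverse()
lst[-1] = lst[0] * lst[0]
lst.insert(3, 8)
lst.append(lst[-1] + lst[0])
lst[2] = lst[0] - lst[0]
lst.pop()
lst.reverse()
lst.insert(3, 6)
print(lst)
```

[8, 0, 8, 6, 7]

reverse → [7, 8, 1]
lst[-1] = lst[0]*lst[0] = 7*7 = 49 → [7, 8, 49]
insert 8 at 3 → [7, 8, 49, 8]
append lst[-1]+lst[0] = 8+7 = 15 → [7, 8, 49, 8, 15]
lst[2] = lst[0]-lst[0] = 7-7 = 0 → [7, 8, 0, 8, 15]
pop() removes 15 → [7, 8, 0, 8]
reverse → [8, 0, 8, 7]
insert 6 at 3 → [8, 0, 8, 6, 7]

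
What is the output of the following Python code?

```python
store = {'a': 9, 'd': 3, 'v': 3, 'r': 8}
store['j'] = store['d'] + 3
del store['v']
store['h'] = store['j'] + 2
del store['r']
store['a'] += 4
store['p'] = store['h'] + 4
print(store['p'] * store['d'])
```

36

store['j'] = store['d']+3 = 6 → {'a': 9, 'd': 3, 'v': 3, 'r': 8, 'j': 6}
del 'v' → {'a': 9, 'd': 3, 'r': 8, 'j': 6}
store['h'] = store['j']+2 = 8 → {'a': 9, 'd': 3, 'r': 8, 'j': 6, 'h': 8}
del 'r' → {'a': 9, 'd': 3, 'j': 6, 'h': 8}
store['a'] = 9+4 = 13 → {'a': 13, 'd': 3, 'j': 6, 'h': 8}
store['p'] = store['h']+4 = 12 → {'a': 13, 'd': 3, 'j': 6, 'h': 8, 'p': 12}
store['p']*store['d'] = 12*3 = 36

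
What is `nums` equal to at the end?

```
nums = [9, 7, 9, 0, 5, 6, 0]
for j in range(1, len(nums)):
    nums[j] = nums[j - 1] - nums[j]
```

j=1: nums[1] = 9-7 = 2 → [9, 2, 9, 0, 5, 6, 0]
j=2: nums[2] = 2-9 = -7 → [9, 2, -7, 0, 5, 6, 0]
j=3: nums[3] = (-7)-0 = -7 → [9, 2, -7, -7, 5, 6, 0]
j=4: nums[4] = (-7)-5 = -12 → [9, 2, -7, -7, -12, 6, 0]
j=5: nums[5] = (-12)-6 = -18 → [9, 2, -7, -7, -12, -18, 0]
j=6: nums[6] = (-18)-0 = -18 → [9, 2, -7, -7, -12, -18, -18]

[9, 2, -7, -7, -12, -18, -18]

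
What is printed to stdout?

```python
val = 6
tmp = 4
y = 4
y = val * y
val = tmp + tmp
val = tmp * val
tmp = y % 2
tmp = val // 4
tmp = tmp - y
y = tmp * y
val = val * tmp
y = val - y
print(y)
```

-128

y = 6*4 = 24
val = 4+4 = 8
val = 4*8 = 32
tmp = 24%2 = 0
tmp = 32//4 = 8
tmp = 8-24 = -16
y = (-16)*24 = -384
val = 32*(-16) = -512
y = (-512)-(-384) = -128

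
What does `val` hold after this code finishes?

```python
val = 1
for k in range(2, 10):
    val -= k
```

k=2: val = 1-2 = -1
k=3: val = (-1)-3 = -4
k=4: val = (-4)-4 = -8
k=5: val = (-8)-5 = -13
k=6: val = (-13)-6 = -19
k=7: val = (-19)-7 = -26
k=8: val = (-26)-8 = -34
k=9: val = (-34)-9 = -43

-43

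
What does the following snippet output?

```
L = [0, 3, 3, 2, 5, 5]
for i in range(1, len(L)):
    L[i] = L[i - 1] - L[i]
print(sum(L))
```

i=1: L[1] = 0-3 = -3 → [0, -3, 3, 2, 5, 5]
i=2: L[2] = (-3)-3 = -6 → [0, -3, -6, 2, 5, 5]
i=3: L[3] = (-6)-2 = -8 → [0, -3, -6, -8, 5, 5]
i=4: L[4] = (-8)-5 = -13 → [0, -3, -6, -8, -13, 5]
i=5: L[5] = (-13)-5 = -18 → [0, -3, -6, -8, -13, -18]
sum = -48

-48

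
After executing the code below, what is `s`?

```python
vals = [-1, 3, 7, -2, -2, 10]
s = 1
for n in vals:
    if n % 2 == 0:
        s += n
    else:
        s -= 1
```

4

n=-1: not even, s = 1-1 = 0
n=3: not even, s = 0-1 = -1
n=7: not even, s = (-1)-1 = -2
n=-2: even, s = (-2)+(-2) = -4
n=-2: even, s = (-4)+(-2) = -6
n=10: even, s = (-6)+10 = 4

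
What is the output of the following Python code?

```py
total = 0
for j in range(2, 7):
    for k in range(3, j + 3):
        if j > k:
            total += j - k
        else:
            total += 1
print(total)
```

24

j=2,k=3: not 2>3, total = 0+1 = 1
j=2,k=4: not 2>4, total = 1+1 = 2
j=3,k=3: not 3>3, total = 2+1 = 3
j=3,k=4: not 3>4, total = 3+1 = 4
j=3,k=5: not 3>5, total = 4+1 = 5
j=4,k=3: 4>3, total = 5+1 = 6
j=4,k=4: not 4>4, total = 6+1 = 7
j=4,k=5: not 4>5, total = 7+1 = 8
j=4,k=6: not 4>6, total = 8+1 = 9
j=5,k=3: 5>3, total = 9+2 = 11
j=5,k=4: 5>4, total = 11+1 = 12
j=5,k=5: not 5>5, total = 12+1 = 13
j=5,k=6: not 5>6, total = 13+1 = 14
j=5,k=7: not 5>7, total = 14+1 = 15
j=6,k=3: 6>3, total = 15+3 = 18
j=6,k=4: 6>4, total = 18+2 = 20
j=6,k=5: 6>5, total = 20+1 = 21
j=6,k=6: not 6>6, total = 21+1 = 22
j=6,k=7: not 6>7, total = 22+1 = 23
j=6,k=8: not 6>8, total = 23+1 = 24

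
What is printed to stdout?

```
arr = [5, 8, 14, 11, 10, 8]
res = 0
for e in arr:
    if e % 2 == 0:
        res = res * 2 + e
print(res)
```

e=5: not even
e=8: even, res = 0*2+8 = 8
e=14: even, res = 8*2+14 = 30
e=11: not even
e=10: even, res = 30*2+10 = 70
e=8: even, res = 70*2+8 = 148

148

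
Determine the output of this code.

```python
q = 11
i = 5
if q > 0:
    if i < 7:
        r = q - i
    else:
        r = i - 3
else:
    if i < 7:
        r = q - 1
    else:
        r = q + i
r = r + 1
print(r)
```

q=11, i=5
q > 0 is True; i < 7 is True
→ r = q - i = 6
r = 6+1 = 7

7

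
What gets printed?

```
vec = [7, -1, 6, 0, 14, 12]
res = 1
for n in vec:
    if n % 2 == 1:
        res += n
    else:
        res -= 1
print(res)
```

3

n=7: odd, res = 1+7 = 8
n=-1: odd, res = 8+(-1) = 7
n=6: not odd, res = 7-1 = 6
n=0: not odd, res = 6-1 = 5
n=14: not odd, res = 5-1 = 4
n=12: not odd, res = 4-1 = 3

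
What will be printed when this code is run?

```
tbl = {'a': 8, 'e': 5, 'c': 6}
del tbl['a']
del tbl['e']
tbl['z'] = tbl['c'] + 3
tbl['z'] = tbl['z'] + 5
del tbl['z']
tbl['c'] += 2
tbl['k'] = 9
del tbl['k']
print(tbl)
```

del 'a' → {'e': 5, 'c': 6}
del 'e' → {'c': 6}
tbl['z'] = tbl['c']+3 = 9 → {'c': 6, 'z': 9}
tbl['z'] = tbl['z']+5 = 14 → {'c': 6, 'z': 14}
del 'z' → {'c': 6}
tbl['c'] = 6+2 = 8 → {'c': 8}
tbl['k'] = 9 → {'c': 8, 'k': 9}
del 'k' → {'c': 8}

{'c': 8}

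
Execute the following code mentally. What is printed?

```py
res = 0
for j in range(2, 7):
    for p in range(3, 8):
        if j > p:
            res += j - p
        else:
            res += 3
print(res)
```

j=2,p=3: not 2>3, res = 0+3 = 3
j=2,p=4: not 2>4, res = 3+3 = 6
j=2,p=5: not 2>5, res = 6+3 = 9
j=2,p=6: not 2>6, res = 9+3 = 12
j=2,p=7: not 2>7, res = 12+3 = 15
j=3,p=3: not 3>3, res = 15+3 = 18
j=3,p=4: not 3>4, res = 18+3 = 21
j=3,p=5: not 3>5, res = 21+3 = 24
j=3,p=6: not 3>6, res = 24+3 = 27
j=3,p=7: not 3>7, res = 27+3 = 30
j=4,p=3: 4>3, res = 30+1 = 31
j=4,p=4: not 4>4, res = 31+3 = 34
j=4,p=5: not 4>5, res = 34+3 = 37
j=4,p=6: not 4>6, res = 37+3 = 40
j=4,p=7: not 4>7, res = 40+3 = 43
j=5,p=3: 5>3, res = 43+2 = 45
j=5,p=4: 5>4, res = 45+1 = 46
j=5,p=5: not 5>5, res = 46+3 = 49
j=5,p=6: not 5>6, res = 49+3 = 52
j=5,p=7: not 5>7, res = 52+3 = 55
j=6,p=3: 6>3, res = 55+3 = 58
j=6,p=4: 6>4, res = 58+2 = 60
j=6,p=5: 6>5, res = 60+1 = 61
j=6,p=6: not 6>6, res = 61+3 = 64
j=6,p=7: not 6>7, res = 64+3 = 67

67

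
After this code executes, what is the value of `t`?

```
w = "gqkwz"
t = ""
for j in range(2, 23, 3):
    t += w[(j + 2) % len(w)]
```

j=2: add w[4]='z' → 'z'
j=5: add w[2]='k' → 'zk'
j=8: add w[0]='g' → 'zkg'
j=11: add w[3]='w' → 'zkgw'
j=14: add w[1]='q' → 'zkgwq'
j=17: add w[4]='z' → 'zkgwqz'
j=20: add w[2]='k' → 'zkgwqzk'

'zkgwqzk'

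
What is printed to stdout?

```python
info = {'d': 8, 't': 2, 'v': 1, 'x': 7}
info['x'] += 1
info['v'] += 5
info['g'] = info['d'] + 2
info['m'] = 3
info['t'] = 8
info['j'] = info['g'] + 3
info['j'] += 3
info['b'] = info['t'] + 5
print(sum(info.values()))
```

72

info['x'] = 7+1 = 8 → {'d': 8, 't': 2, 'v': 1, 'x': 8}
info['v'] = 1+5 = 6 → {'d': 8, 't': 2, 'v': 6, 'x': 8}
info['g'] = info['d']+2 = 10 → {'d': 8, 't': 2, 'v': 6, 'x': 8, 'g': 10}
info['m'] = 3 → {'d': 8, 't': 2, 'v': 6, 'x': 8, 'g': 10, 'm': 3}
info['t'] = 8 → {'d': 8, 't': 8, 'v': 6, 'x': 8, 'g': 10, 'm': 3}
info['j'] = info['g']+3 = 13 → {'d': 8, 't': 8, 'v': 6, 'x': 8, 'g': 10, 'm': 3, 'j': 13}
info['j'] = 13+3 = 16 → {'d': 8, 't': 8, 'v': 6, 'x': 8, 'g': 10, 'm': 3, 'j': 16}
info['b'] = info['t']+5 = 13 → {'d': 8, 't': 8, 'v': 6, 'x': 8, 'g': 10, 'm': 3, 'j': 16, 'b': 13}
sum of values = 72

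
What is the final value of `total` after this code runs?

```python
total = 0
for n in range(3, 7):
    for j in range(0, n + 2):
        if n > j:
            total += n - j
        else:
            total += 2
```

68

n=3,j=0: 3>0, total = 0+3 = 3
n=3,j=1: 3>1, total = 3+2 = 5
n=3,j=2: 3>2, total = 5+1 = 6
n=3,j=3: not 3>3, total = 6+2 = 8
n=3,j=4: not 3>4, total = 8+2 = 10
n=4,j=0: 4>0, total = 10+4 = 14
n=4,j=1: 4>1, total = 14+3 = 17
n=4,j=2: 4>2, total = 17+2 = 19
n=4,j=3: 4>3, total = 19+1 = 20
n=4,j=4: not 4>4, total = 20+2 = 22
n=4,j=5: not 4>5, total = 22+2 = 24
n=5,j=0: 5>0, total = 24+5 = 29
n=5,j=1: 5>1, total = 29+4 = 33
n=5,j=2: 5>2, total = 33+3 = 36
n=5,j=3: 5>3, total = 36+2 = 38
n=5,j=4: 5>4, total = 38+1 = 39
n=5,j=5: not 5>5, total = 39+2 = 41
n=5,j=6: not 5>6, total = 41+2 = 43
n=6,j=0: 6>0, total = 43+6 = 49
n=6,j=1: 6>1, total = 49+5 = 54
n=6,j=2: 6>2, total = 54+4 = 58
n=6,j=3: 6>3, total = 58+3 = 61
n=6,j=4: 6>4, total = 61+2 = 63
n=6,j=5: 6>5, total = 63+1 = 64
n=6,j=6: not 6>6, total = 64+2 = 66
n=6,j=7: not 6>7, total = 66+2 = 68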